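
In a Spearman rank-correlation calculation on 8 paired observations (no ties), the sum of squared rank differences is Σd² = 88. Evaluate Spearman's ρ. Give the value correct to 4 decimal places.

ρ = 1 − 6Σd² / [n(n²−1)] = 1 − 6×88 / (8×63)
  = 1 − 528/504 = 1 − 1.04762 ≈ -0.0476

-0.0476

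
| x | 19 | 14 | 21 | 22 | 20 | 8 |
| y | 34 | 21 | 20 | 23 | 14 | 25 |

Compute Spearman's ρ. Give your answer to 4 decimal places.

Rank x: 3, 2, 5, 6, 4, 1
Rank y: 6, 3, 2, 4, 1, 5
d = rank(x) − rank(y): -3, -1, 3, 2, 3, -4; Σd² = 48
ρ = 1 − 6Σd² / [n(n²−1)] = 1 − 6×48 / (6×35) = 1 − 288/210 ≈ -0.3714

-0.3714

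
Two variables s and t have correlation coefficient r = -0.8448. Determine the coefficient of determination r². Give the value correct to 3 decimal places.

0.714

r² = (-0.8448)² = 0.714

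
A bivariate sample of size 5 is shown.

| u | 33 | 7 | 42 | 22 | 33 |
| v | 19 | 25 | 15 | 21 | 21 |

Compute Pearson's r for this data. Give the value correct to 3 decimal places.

n = 5, Σu = 137, Σv = 101, Σu² = 4475, Σv² = 2093, Σuv = 2587
nΣuv − ΣuΣv = 12935 − 13837 = -902
nΣu² − (Σu)² = 22375 − 18769 = 3606; nΣv² − (Σv)² = 10465 − 10201 = 264
r = -902 / √(3606 × 264) = -902 / 975.6967 ≈ -0.924

-0.924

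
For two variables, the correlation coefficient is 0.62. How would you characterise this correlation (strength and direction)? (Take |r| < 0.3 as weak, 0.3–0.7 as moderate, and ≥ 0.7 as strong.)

r = 0.62 > 0 so the relationship is positive.
|r| = 0.62, which falls in the moderate range.

moderate positive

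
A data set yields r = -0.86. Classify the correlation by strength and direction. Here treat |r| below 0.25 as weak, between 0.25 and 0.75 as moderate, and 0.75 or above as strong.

r = -0.86 < 0 so the relationship is negative.
|r| = 0.86, which falls in the strong range.

strong negative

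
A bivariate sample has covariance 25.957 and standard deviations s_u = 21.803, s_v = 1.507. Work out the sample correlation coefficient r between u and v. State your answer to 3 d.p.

r = Cov(u,v) / (s_u · s_v) = 25.957 / (21.803 × 1.507)
  = 25.957 / 32.8571 ≈ 0.790

0.790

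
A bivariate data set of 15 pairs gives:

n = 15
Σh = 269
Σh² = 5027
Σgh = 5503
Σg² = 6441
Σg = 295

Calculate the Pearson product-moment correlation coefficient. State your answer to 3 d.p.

0.590

r = (nΣgh − ΣgΣh) / √[(nΣg² − (Σg)²)(nΣh² − (Σh)²)]
Numerator: 15×5503 − 295×269 = 3190
Denominator: √[(96615 − 87025)(75405 − 72361)] = √[9590 × 3044] = 5402.9584
r = 3190 / 5402.9584 ≈ 0.590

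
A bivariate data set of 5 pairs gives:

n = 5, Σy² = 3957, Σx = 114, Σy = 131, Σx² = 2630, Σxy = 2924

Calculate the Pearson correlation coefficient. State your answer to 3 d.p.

r = (nΣxy − ΣxΣy) / √[(nΣx² − (Σx)²)(nΣy² − (Σy)²)]
Numerator: 5×2924 − 114×131 = -314
Denominator: √[(13150 − 12996)(19785 − 17161)] = √[154 × 2624] = 635.6855
r = -314 / 635.6855 ≈ -0.494

-0.494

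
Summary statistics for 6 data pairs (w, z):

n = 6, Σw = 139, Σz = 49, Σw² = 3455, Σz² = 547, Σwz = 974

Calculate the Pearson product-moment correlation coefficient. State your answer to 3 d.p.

r = (nΣwz − ΣwΣz) / √[(nΣw² − (Σw)²)(nΣz² − (Σz)²)]
Numerator: 6×974 − 139×49 = -967
Denominator: √[(20730 − 19321)(3282 − 2401)] = √[1409 × 881] = 1114.1495
r = -967 / 1114.1495 ≈ -0.868

-0.868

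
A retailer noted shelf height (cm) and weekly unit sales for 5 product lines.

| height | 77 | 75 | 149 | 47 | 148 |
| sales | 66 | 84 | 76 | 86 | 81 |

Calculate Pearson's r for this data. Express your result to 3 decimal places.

-0.168

n = 5, Σx = 496, Σy = 393, Σx² = 57868, Σy² = 31145, Σxy = 38736
nΣxy − ΣxΣy = 193680 − 194928 = -1248
nΣx² − (Σx)² = 289340 − 246016 = 43324; nΣy² − (Σy)² = 155725 − 154449 = 1276
r = -1248 / √(43324 × 1276) = -1248 / 7435.1479 ≈ -0.168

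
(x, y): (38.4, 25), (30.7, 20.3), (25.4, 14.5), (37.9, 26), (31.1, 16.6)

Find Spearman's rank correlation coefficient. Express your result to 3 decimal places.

0.800

Rank x: 5, 2, 1, 4, 3
Rank y: 4, 3, 1, 5, 2
d = rank(x) − rank(y): 1, -1, 0, -1, 1; Σd² = 4
ρ = 1 − 6Σd² / [n(n²−1)] = 1 − 6×4 / (5×24) = 1 − 24/120 ≈ 0.800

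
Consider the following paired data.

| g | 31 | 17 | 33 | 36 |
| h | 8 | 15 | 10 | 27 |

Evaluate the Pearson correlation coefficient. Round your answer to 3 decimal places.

n = 4, Σg = 117, Σh = 60, Σg² = 3635, Σh² = 1118, Σgh = 1805
nΣgh − ΣgΣh = 7220 − 7020 = 200
nΣg² − (Σg)² = 14540 − 13689 = 851; nΣh² − (Σh)² = 4472 − 3600 = 872
r = 200 / √(851 × 872) = 200 / 861.4360 ≈ 0.232

0.232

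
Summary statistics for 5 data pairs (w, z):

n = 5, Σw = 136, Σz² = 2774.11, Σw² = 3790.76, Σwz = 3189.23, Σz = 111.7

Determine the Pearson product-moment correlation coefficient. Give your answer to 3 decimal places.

r = (nΣwz − ΣwΣz) / √[(nΣw² − (Σw)²)(nΣz² − (Σz)²)]
Numerator: 5×3189.23 − 136×111.7 = 754.95
Denominator: √[(18953.8 − 18496)(13870.55 − 12476.89)] = √[457.8 × 1393.66] = 798.7600
r = 754.95 / 798.7600 ≈ 0.945

0.945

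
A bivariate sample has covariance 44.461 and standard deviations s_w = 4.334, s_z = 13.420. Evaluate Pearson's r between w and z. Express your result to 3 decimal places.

r = Cov(w,z) / (s_w · s_z) = 44.461 / (4.334 × 13.420)
  = 44.461 / 58.1623 ≈ 0.764

0.764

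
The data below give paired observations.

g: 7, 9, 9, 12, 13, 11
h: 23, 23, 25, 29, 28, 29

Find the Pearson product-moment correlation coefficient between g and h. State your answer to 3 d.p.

0.874

n = 6, Σg = 61, Σh = 157, Σg² = 645, Σh² = 4149, Σgh = 1624
nΣgh − ΣgΣh = 9744 − 9577 = 167
nΣg² − (Σg)² = 3870 − 3721 = 149; nΣh² − (Σh)² = 24894 − 24649 = 245
r = 167 / √(149 × 245) = 167 / 191.0628 ≈ 0.874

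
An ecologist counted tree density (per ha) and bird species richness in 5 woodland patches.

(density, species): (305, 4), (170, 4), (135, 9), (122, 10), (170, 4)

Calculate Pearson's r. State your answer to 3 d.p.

-0.654

n = 5, Σx = 902, Σy = 31, Σx² = 183934, Σy² = 229, Σxy = 5015
nΣxy − ΣxΣy = 25075 − 27962 = -2887
nΣx² − (Σx)² = 919670 − 813604 = 106066; nΣy² − (Σy)² = 1145 − 961 = 184
r = -2887 / √(106066 × 184) = -2887 / 4417.7080 ≈ -0.654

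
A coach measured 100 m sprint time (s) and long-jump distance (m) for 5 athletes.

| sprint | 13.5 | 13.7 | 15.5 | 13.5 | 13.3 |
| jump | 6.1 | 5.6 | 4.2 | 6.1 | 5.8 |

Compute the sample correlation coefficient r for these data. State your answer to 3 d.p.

n = 5, Σx = 69.5, Σy = 27.8, Σx² = 969.33, Σy² = 157.06, Σxy = 383.66
nΣxy − ΣxΣy = 1918.3 − 1932.1 = -13.8
nΣx² − (Σx)² = 4846.65 − 4830.25 = 16.4; nΣy² − (Σy)² = 785.3 − 772.84 = 12.46
r = -13.8 / √(16.4 × 12.46) = -13.8 / 14.2949 ≈ -0.965

-0.965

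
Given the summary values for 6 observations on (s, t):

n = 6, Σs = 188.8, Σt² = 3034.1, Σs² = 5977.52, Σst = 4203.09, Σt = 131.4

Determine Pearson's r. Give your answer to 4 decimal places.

0.9034

r = (nΣst − ΣsΣt) / √[(nΣs² − (Σs)²)(nΣt² − (Σt)²)]
Numerator: 6×4203.09 − 188.8×131.4 = 410.22
Denominator: √[(35865.12 − 35645.44)(18204.6 − 17265.96)] = √[219.68 × 938.64] = 454.0930
r = 410.22 / 454.0930 ≈ 0.9034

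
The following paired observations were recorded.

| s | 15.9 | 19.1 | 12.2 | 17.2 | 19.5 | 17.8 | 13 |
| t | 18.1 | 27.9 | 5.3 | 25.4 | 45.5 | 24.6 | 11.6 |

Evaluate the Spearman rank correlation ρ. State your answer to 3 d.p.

0.964

Rank s: 3, 6, 1, 4, 7, 5, 2
Rank t: 3, 6, 1, 5, 7, 4, 2
d = rank(s) − rank(t): 0, 0, 0, -1, 0, 1, 0; Σd² = 2
ρ = 1 − 6Σd² / [n(n²−1)] = 1 − 6×2 / (7×48) = 1 − 12/336 ≈ 0.964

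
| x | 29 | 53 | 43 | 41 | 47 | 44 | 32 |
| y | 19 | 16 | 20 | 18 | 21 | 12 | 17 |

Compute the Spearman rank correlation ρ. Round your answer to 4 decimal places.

Rank x: 1, 7, 4, 3, 6, 5, 2
Rank y: 5, 2, 6, 4, 7, 1, 3
d = rank(x) − rank(y): -4, 5, -2, -1, -1, 4, -1; Σd² = 64
ρ = 1 − 6Σd² / [n(n²−1)] = 1 − 6×64 / (7×48) = 1 − 384/336 ≈ -0.1429

-0.1429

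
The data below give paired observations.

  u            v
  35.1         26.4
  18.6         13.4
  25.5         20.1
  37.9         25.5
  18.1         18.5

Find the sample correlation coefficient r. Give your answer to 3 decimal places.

n = 5, Σu = 135.2, Σv = 103.9, Σu² = 3992.24, Σv² = 2273.03, Σuv = 2989.73
nΣuv − ΣuΣv = 14948.65 − 14047.28 = 901.37
nΣu² − (Σu)² = 19961.2 − 18279.04 = 1682.16; nΣv² − (Σv)² = 11365.15 − 10795.21 = 569.94
r = 901.37 / √(1682.16 × 569.94) = 901.37 / 979.1477 ≈ 0.921

0.921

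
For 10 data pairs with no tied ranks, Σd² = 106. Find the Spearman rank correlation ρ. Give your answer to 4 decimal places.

ρ = 1 − 6Σd² / [n(n²−1)] = 1 − 6×106 / (10×99)
  = 1 − 636/990 = 1 − 0.64242 ≈ 0.3576

0.3576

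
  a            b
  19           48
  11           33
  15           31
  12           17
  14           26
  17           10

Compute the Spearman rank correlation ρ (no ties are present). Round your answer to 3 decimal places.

0.086

Rank a: 6, 1, 4, 2, 3, 5
Rank b: 6, 5, 4, 2, 3, 1
d = rank(a) − rank(b): 0, -4, 0, 0, 0, 4; Σd² = 32
ρ = 1 − 6Σd² / [n(n²−1)] = 1 − 6×32 / (6×35) = 1 − 192/210 ≈ 0.086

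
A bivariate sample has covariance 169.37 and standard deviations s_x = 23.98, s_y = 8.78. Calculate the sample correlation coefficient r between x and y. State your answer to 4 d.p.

r = Cov(x,y) / (s_x · s_y) = 169.37 / (23.98 × 8.78)
  = 169.37 / 210.5444 ≈ 0.8044

0.8044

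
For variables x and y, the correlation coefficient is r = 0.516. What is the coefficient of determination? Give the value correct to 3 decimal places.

0.266

r² = (0.516)² = 0.266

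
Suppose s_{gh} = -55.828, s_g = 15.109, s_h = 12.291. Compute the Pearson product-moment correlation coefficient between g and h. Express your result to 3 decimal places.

r = Cov(g,h) / (s_g · s_h) = -55.828 / (15.109 × 12.291)
  = -55.828 / 185.7047 ≈ -0.301

-0.301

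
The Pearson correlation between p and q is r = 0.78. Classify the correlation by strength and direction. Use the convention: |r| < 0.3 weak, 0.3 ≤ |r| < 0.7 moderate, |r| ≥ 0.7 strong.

strong positive

r = 0.78 > 0 so the relationship is positive.
|r| = 0.78, which falls in the strong range.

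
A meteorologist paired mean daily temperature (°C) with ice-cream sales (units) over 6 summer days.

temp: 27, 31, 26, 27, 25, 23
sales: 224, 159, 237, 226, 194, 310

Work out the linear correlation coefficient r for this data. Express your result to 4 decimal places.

n = 6, Σx = 159, Σy = 1350, Σx² = 4249, Σy² = 316438, Σxy = 35221
nΣxy − ΣxΣy = 211326 − 214650 = -3324
nΣx² − (Σx)² = 25494 − 25281 = 213; nΣy² − (Σy)² = 1898628 − 1822500 = 76128
r = -3324 / √(213 × 76128) = -3324 / 4026.8181 ≈ -0.8255

-0.8255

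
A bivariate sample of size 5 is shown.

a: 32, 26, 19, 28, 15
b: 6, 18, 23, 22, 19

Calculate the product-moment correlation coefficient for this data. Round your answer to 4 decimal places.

-0.6077

n = 5, Σa = 120, Σb = 88, Σa² = 3070, Σb² = 1734, Σab = 1998
nΣab − ΣaΣb = 9990 − 10560 = -570
nΣa² − (Σa)² = 15350 − 14400 = 950; nΣb² − (Σb)² = 8670 − 7744 = 926
r = -570 / √(950 × 926) = -570 / 937.9232 ≈ -0.6077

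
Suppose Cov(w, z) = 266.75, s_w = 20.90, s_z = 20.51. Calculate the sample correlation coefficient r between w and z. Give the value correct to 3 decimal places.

0.622

r = Cov(w,z) / (s_w · s_z) = 266.75 / (20.90 × 20.51)
  = 266.75 / 428.6590 ≈ 0.622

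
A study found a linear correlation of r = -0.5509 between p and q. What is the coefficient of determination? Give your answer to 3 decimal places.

0.303

r² = (-0.5509)² = 0.303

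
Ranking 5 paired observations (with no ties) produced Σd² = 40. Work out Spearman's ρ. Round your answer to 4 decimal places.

ρ = 1 − 6Σd² / [n(n²−1)] = 1 − 6×40 / (5×24)
  = 1 − 240/120 = 1 − 2.00000 ≈ -1.0000

-1.0000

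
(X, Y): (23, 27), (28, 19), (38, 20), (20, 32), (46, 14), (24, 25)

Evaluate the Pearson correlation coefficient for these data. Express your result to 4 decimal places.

-0.8944

n = 6, ΣX = 179, ΣY = 137, ΣX² = 5849, ΣY² = 3335, ΣXY = 3797
nΣXY − ΣXΣY = 22782 − 24523 = -1741
nΣX² − (ΣX)² = 35094 − 32041 = 3053; nΣY² − (ΣY)² = 20010 − 18769 = 1241
r = -1741 / √(3053 × 1241) = -1741 / 1946.4771 ≈ -0.8944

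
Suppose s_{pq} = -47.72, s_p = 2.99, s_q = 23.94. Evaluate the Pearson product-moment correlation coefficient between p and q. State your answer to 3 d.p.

r = Cov(p,q) / (s_p · s_q) = -47.72 / (2.99 × 23.94)
  = -47.72 / 71.5806 ≈ -0.667

-0.667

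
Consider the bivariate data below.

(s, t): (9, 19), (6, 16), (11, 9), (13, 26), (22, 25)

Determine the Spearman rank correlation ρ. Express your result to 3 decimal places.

Rank s: 2, 1, 3, 4, 5
Rank t: 3, 2, 1, 5, 4
d = rank(s) − rank(t): -1, -1, 2, -1, 1; Σd² = 8
ρ = 1 − 6Σd² / [n(n²−1)] = 1 − 6×8 / (5×24) = 1 − 48/120 ≈ 0.600

0.600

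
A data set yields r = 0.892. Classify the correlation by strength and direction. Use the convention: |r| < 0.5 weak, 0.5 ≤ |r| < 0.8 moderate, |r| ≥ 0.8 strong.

r = 0.892 > 0 so the relationship is positive.
|r| = 0.892, which falls in the strong range.

strong positive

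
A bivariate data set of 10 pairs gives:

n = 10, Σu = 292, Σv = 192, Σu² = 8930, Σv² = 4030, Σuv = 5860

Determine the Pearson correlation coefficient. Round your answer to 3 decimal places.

0.681

r = (nΣuv − ΣuΣv) / √[(nΣu² − (Σu)²)(nΣv² − (Σv)²)]
Numerator: 10×5860 − 292×192 = 2536
Denominator: √[(89300 − 85264)(40300 − 36864)] = √[4036 × 3436] = 3723.9356
r = 2536 / 3723.9356 ≈ 0.681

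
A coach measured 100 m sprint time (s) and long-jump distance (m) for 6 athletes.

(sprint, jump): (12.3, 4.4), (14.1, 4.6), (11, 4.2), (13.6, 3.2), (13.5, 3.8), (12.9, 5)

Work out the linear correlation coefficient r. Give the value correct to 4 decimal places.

-0.1639

n = 6, Σx = 77.4, Σy = 25.2, Σx² = 1004.72, Σy² = 107.84, Σxy = 324.5
nΣxy − ΣxΣy = 1947 − 1950.48 = -3.48
nΣx² − (Σx)² = 6028.32 − 5990.76 = 37.56; nΣy² − (Σy)² = 647.04 − 635.04 = 12
r = -3.48 / √(37.56 × 12) = -3.48 / 21.2302 ≈ -0.1639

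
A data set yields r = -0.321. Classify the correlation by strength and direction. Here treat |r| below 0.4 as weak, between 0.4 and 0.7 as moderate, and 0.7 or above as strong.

weak negative

r = -0.321 < 0 so the relationship is negative.
|r| = 0.321, which falls in the weak range.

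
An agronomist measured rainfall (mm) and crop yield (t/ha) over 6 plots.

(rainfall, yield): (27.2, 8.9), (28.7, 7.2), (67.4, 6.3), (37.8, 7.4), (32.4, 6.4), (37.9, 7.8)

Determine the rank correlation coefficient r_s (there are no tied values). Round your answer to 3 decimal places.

Rank rainfall: 1, 2, 6, 4, 3, 5
Rank yield: 6, 3, 1, 4, 2, 5
d = rank(rainfall) − rank(yield): -5, -1, 5, 0, 1, 0; Σd² = 52
ρ = 1 − 6Σd² / [n(n²−1)] = 1 − 6×52 / (6×35) = 1 − 312/210 ≈ -0.486

-0.486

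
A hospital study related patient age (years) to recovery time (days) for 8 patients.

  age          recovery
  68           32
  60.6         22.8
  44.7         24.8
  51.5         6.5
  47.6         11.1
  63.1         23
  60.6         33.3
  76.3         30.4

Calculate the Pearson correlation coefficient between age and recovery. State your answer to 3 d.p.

0.635

n = 8, Σx = 472.4, Σy = 183.9, Σx² = 28688.12, Σy² = 4886.39, Σxy = 11318.15
nΣxy − ΣxΣy = 90545.2 − 86874.36 = 3670.84
nΣx² − (Σx)² = 229504.96 − 223161.76 = 6343.2; nΣy² − (Σy)² = 39091.12 − 33819.21 = 5271.91
r = 3670.84 / √(6343.2 × 5271.91) = 3670.84 / 5782.8003 ≈ 0.635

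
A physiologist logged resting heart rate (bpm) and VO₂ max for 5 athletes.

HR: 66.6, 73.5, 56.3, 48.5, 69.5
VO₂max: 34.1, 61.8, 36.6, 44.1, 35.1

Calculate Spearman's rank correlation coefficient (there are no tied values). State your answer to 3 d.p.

Rank HR: 3, 5, 2, 1, 4
Rank VO₂max: 1, 5, 3, 4, 2
d = rank(HR) − rank(VO₂max): 2, 0, -1, -3, 2; Σd² = 18
ρ = 1 − 6Σd² / [n(n²−1)] = 1 − 6×18 / (5×24) = 1 − 108/120 ≈ 0.100

0.100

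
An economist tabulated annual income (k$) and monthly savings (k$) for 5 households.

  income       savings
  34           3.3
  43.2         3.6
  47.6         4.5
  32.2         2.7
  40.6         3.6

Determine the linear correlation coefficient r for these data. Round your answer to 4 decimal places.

n = 5, Σx = 197.6, Σy = 17.7, Σx² = 7973.2, Σy² = 64.35, Σxy = 715.02
nΣxy − ΣxΣy = 3575.1 − 3497.52 = 77.58
nΣx² − (Σx)² = 39866 − 39045.76 = 820.24; nΣy² − (Σy)² = 321.75 − 313.29 = 8.46
r = 77.58 / √(820.24 × 8.46) = 77.58 / 83.3020 ≈ 0.9313

0.9313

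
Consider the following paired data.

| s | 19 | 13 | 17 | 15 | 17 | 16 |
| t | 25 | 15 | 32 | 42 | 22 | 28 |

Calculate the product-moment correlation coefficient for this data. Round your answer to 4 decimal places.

n = 6, Σs = 97, Σt = 164, Σs² = 1589, Σt² = 4906, Σst = 2666
nΣst − ΣsΣt = 15996 − 15908 = 88
nΣs² − (Σs)² = 9534 − 9409 = 125; nΣt² − (Σt)² = 29436 − 26896 = 2540
r = 88 / √(125 × 2540) = 88 / 563.4714 ≈ 0.1562

0.1562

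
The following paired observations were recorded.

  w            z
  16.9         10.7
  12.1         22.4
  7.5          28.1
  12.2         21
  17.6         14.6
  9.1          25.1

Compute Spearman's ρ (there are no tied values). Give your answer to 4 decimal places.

-0.9429

Rank w: 5, 3, 1, 4, 6, 2
Rank z: 1, 4, 6, 3, 2, 5
d = rank(w) − rank(z): 4, -1, -5, 1, 4, -3; Σd² = 68
ρ = 1 − 6Σd² / [n(n²−1)] = 1 − 6×68 / (6×35) = 1 − 408/210 ≈ -0.9429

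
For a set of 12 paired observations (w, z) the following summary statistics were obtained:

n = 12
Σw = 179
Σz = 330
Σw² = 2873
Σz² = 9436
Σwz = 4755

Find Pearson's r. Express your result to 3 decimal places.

-0.619

r = (nΣwz − ΣwΣz) / √[(nΣw² − (Σw)²)(nΣz² − (Σz)²)]
Numerator: 12×4755 − 179×330 = -2010
Denominator: √[(34476 − 32041)(113232 − 108900)] = √[2435 × 4332] = 3247.8331
r = -2010 / 3247.8331 ≈ -0.619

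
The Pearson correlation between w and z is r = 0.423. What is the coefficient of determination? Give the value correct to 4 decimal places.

0.1789

r² = (0.423)² = 0.1789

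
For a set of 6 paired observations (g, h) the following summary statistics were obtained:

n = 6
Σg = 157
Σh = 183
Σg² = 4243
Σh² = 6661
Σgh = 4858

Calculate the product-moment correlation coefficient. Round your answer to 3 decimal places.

0.182

r = (nΣgh − ΣgΣh) / √[(nΣg² − (Σg)²)(nΣh² − (Σh)²)]
Numerator: 6×4858 − 157×183 = 417
Denominator: √[(25458 − 24649)(39966 − 33489)] = √[809 × 6477] = 2289.0813
r = 417 / 2289.0813 ≈ 0.182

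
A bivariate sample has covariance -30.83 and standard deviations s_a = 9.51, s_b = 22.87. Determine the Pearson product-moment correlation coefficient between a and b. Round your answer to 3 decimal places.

-0.142

r = Cov(a,b) / (s_a · s_b) = -30.83 / (9.51 × 22.87)
  = -30.83 / 217.4937 ≈ -0.142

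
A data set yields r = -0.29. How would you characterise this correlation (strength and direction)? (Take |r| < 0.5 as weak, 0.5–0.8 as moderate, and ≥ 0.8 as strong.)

r = -0.29 < 0 so the relationship is negative.
|r| = 0.29, which falls in the weak range.

weak negative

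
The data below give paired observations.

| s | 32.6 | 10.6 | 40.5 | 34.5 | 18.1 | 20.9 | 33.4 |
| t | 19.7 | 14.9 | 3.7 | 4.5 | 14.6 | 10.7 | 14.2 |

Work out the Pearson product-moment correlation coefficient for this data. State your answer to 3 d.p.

-0.459

n = 7, Σs = 190.6, Σt = 82.3, Σs² = 5885.6, Σt² = 1173.33, Σst = 2067.43
nΣst − ΣsΣt = 14472.01 − 15686.38 = -1214.37
nΣs² − (Σs)² = 41199.2 − 36328.36 = 4870.84; nΣt² − (Σt)² = 8213.31 − 6773.29 = 1440.02
r = -1214.37 / √(4870.84 × 1440.02) = -1214.37 / 2648.4159 ≈ -0.459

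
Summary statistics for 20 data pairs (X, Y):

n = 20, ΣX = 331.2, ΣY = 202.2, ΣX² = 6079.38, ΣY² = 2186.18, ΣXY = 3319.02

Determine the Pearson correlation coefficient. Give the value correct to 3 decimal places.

-0.101

r = (nΣXY − ΣXΣY) / √[(nΣX² − (ΣX)²)(nΣY² − (ΣY)²)]
Numerator: 20×3319.02 − 331.2×202.2 = -588.24
Denominator: √[(121587.6 − 109693.44)(43723.6 − 40884.84)] = √[11894.16 × 2838.76] = 5810.7371
r = -588.24 / 5810.7371 ≈ -0.101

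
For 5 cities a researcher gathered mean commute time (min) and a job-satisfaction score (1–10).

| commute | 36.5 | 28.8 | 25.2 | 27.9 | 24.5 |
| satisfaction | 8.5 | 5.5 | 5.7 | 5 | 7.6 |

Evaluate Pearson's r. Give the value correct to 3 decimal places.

n = 5, Σx = 142.9, Σy = 32.3, Σx² = 4175.39, Σy² = 217.75, Σxy = 937.99
nΣxy − ΣxΣy = 4689.95 − 4615.67 = 74.28
nΣx² − (Σx)² = 20876.95 − 20420.41 = 456.54; nΣy² − (Σy)² = 1088.75 − 1043.29 = 45.46
r = 74.28 / √(456.54 × 45.46) = 74.28 / 144.0636 ≈ 0.516

0.516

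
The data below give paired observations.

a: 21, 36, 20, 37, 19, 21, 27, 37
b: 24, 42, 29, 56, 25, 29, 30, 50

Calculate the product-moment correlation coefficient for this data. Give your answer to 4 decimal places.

n = 8, Σa = 218, Σb = 285, Σa² = 6406, Σb² = 11183, Σab = 8412
nΣab − ΣaΣb = 67296 − 62130 = 5166
nΣa² − (Σa)² = 51248 − 47524 = 3724; nΣb² − (Σb)² = 89464 − 81225 = 8239
r = 5166 / √(3724 × 8239) = 5166 / 5539.1368 ≈ 0.9326

0.9326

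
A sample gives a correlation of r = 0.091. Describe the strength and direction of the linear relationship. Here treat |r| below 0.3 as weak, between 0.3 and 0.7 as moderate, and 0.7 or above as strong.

weak positive

r = 0.091 > 0 so the relationship is positive.
|r| = 0.091, which falls in the weak range.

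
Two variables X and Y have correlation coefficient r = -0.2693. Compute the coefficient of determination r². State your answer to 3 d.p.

0.073

r² = (-0.2693)² = 0.073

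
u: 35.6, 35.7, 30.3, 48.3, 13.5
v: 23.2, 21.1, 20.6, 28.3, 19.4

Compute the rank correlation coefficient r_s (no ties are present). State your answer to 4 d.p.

0.9000

Rank u: 3, 4, 2, 5, 1
Rank v: 4, 3, 2, 5, 1
d = rank(u) − rank(v): -1, 1, 0, 0, 0; Σd² = 2
ρ = 1 − 6Σd² / [n(n²−1)] = 1 − 6×2 / (5×24) = 1 − 12/120 ≈ 0.9000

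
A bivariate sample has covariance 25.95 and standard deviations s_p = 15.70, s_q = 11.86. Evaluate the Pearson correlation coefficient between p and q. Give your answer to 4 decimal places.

r = Cov(p,q) / (s_p · s_q) = 25.95 / (15.70 × 11.86)
  = 25.95 / 186.2020 ≈ 0.1394

0.1394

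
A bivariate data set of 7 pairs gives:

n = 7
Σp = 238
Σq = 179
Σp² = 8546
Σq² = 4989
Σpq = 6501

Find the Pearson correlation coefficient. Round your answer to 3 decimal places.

0.960

r = (nΣpq − ΣpΣq) / √[(nΣp² − (Σp)²)(nΣq² − (Σq)²)]
Numerator: 7×6501 − 238×179 = 2905
Denominator: √[(59822 − 56644)(34923 − 32041)] = √[3178 × 2882] = 3026.3833
r = 2905 / 3026.3833 ≈ 0.960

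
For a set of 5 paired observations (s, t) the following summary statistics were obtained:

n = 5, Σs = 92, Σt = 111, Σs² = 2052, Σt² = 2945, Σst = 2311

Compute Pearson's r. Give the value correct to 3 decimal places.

0.646

r = (nΣst − ΣsΣt) / √[(nΣs² − (Σs)²)(nΣt² − (Σt)²)]
Numerator: 5×2311 − 92×111 = 1343
Denominator: √[(10260 − 8464)(14725 − 12321)] = √[1796 × 2404] = 2077.8797
r = 1343 / 2077.8797 ≈ 0.646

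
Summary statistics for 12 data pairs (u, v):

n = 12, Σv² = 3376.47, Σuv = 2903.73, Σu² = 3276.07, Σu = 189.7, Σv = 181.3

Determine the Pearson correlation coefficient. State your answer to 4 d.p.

r = (nΣuv − ΣuΣv) / √[(nΣu² − (Σu)²)(nΣv² − (Σv)²)]
Numerator: 12×2903.73 − 189.7×181.3 = 452.15
Denominator: √[(39312.84 − 35986.09)(40517.64 − 32869.69)] = √[3326.75 × 7647.95] = 5044.0874
r = 452.15 / 5044.0874 ≈ 0.0896

0.0896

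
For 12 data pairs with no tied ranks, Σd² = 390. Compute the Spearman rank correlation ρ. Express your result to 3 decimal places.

ρ = 1 − 6Σd² / [n(n²−1)] = 1 − 6×390 / (12×143)
  = 1 − 2340/1716 = 1 − 1.3636 ≈ -0.364

-0.364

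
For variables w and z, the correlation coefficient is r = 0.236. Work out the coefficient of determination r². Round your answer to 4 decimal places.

r² = (0.236)² = 0.0557

0.0557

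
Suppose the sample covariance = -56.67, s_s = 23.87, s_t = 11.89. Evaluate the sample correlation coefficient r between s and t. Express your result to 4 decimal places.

r = Cov(s,t) / (s_s · s_t) = -56.67 / (23.87 × 11.89)
  = -56.67 / 283.8143 ≈ -0.1997

-0.1997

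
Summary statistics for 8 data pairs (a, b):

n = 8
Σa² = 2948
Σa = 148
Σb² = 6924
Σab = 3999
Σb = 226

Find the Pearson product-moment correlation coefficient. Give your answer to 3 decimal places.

-0.541

r = (nΣab − ΣaΣb) / √[(nΣa² − (Σa)²)(nΣb² − (Σb)²)]
Numerator: 8×3999 − 148×226 = -1456
Denominator: √[(23584 − 21904)(55392 − 51076)] = √[1680 × 4316] = 2692.7458
r = -1456 / 2692.7458 ≈ -0.541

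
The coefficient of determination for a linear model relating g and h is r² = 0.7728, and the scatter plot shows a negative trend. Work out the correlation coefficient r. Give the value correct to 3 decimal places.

-0.879

|r| = √0.7728 = 0.879
The association is negative, so r = −0.879.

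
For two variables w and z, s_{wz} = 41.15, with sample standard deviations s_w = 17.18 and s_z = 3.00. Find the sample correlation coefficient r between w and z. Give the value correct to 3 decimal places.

r = Cov(w,z) / (s_w · s_z) = 41.15 / (17.18 × 3.00)
  = 41.15 / 51.5400 ≈ 0.798

0.798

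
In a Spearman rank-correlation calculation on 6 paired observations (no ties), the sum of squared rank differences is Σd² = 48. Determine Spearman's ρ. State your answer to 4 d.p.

ρ = 1 − 6Σd² / [n(n²−1)] = 1 − 6×48 / (6×35)
  = 1 − 288/210 = 1 − 1.37143 ≈ -0.3714

-0.3714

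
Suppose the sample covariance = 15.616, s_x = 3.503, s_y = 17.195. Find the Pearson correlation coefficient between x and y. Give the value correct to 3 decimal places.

0.259

r = Cov(x,y) / (s_x · s_y) = 15.616 / (3.503 × 17.195)
  = 15.616 / 60.2341 ≈ 0.259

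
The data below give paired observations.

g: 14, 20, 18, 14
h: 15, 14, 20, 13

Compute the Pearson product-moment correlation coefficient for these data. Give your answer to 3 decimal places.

0.322

n = 4, Σg = 66, Σh = 62, Σg² = 1116, Σh² = 990, Σgh = 1032
nΣgh − ΣgΣh = 4128 − 4092 = 36
nΣg² − (Σg)² = 4464 − 4356 = 108; nΣh² − (Σh)² = 3960 − 3844 = 116
r = 36 / √(108 × 116) = 36 / 111.9285 ≈ 0.322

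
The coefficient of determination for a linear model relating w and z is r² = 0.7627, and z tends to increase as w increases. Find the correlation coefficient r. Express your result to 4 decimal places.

|r| = √0.7627 = 0.8733
The association is positive, so r = 0.8733.

0.8733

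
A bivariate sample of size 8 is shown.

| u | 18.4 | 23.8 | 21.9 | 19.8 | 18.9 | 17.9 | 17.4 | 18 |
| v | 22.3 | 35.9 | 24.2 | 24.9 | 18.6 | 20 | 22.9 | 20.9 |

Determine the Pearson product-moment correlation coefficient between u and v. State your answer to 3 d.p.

n = 8, Σu = 156.1, Σv = 189.7, Σu² = 3081.03, Σv² = 4698.93, Σuv = 3771.94
nΣuv − ΣuΣv = 30175.52 − 29612.17 = 563.35
nΣu² − (Σu)² = 24648.24 − 24367.21 = 281.03; nΣv² − (Σv)² = 37591.44 − 35986.09 = 1605.35
r = 563.35 / √(281.03 × 1605.35) = 563.35 / 671.6781 ≈ 0.839

0.839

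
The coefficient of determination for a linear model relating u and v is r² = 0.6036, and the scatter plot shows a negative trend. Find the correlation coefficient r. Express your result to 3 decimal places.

|r| = √0.6036 = 0.777
The association is negative, so r = −0.777.

-0.777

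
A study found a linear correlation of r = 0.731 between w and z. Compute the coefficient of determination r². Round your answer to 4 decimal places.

r² = (0.731)² = 0.5344

0.5344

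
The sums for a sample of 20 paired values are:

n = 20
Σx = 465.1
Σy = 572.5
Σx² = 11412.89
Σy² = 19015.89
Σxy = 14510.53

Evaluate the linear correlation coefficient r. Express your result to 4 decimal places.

r = (nΣxy − ΣxΣy) / √[(nΣx² − (Σx)²)(nΣy² − (Σy)²)]
Numerator: 20×14510.53 − 465.1×572.5 = 23940.85
Denominator: √[(228257.8 − 216318.01)(380317.8 − 327756.25)] = √[11939.79 × 52561.55] = 25051.4245
r = 23940.85 / 25051.4245 ≈ 0.9557

0.9557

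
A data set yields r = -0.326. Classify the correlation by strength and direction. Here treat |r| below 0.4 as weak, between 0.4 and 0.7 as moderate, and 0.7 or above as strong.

r = -0.326 < 0 so the relationship is negative.
|r| = 0.326, which falls in the weak range.

weak negative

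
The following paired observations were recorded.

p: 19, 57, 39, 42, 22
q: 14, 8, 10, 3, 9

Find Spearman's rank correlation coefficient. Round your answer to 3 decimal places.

Rank p: 1, 5, 3, 4, 2
Rank q: 5, 2, 4, 1, 3
d = rank(p) − rank(q): -4, 3, -1, 3, -1; Σd² = 36
ρ = 1 − 6Σd² / [n(n²−1)] = 1 − 6×36 / (5×24) = 1 − 216/120 ≈ -0.800

-0.800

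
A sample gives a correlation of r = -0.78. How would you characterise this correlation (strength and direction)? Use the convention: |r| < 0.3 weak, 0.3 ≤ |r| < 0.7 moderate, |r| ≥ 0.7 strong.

r = -0.78 < 0 so the relationship is negative.
|r| = 0.78, which falls in the strong range.

strong negative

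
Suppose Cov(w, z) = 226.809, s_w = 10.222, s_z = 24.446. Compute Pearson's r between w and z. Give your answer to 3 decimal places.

r = Cov(w,z) / (s_w · s_z) = 226.809 / (10.222 × 24.446)
  = 226.809 / 249.8870 ≈ 0.908

0.908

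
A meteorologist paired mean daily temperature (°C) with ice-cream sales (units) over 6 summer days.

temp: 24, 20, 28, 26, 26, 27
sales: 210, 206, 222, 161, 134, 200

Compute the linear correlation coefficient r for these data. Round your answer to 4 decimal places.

n = 6, Σx = 151, Σy = 1133, Σx² = 3841, Σy² = 219697, Σxy = 28446
nΣxy − ΣxΣy = 170676 − 171083 = -407
nΣx² − (Σx)² = 23046 − 22801 = 245; nΣy² − (Σy)² = 1318182 − 1283689 = 34493
r = -407 / √(245 × 34493) = -407 / 2907.0234 ≈ -0.1400

-0.1400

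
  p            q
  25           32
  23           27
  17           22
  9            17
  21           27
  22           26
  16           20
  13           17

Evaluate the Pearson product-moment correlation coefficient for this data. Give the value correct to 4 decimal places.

0.9576

n = 8, Σp = 146, Σq = 188, Σp² = 2874, Σq² = 4620, Σpq = 3628
nΣpq − ΣpΣq = 29024 − 27448 = 1576
nΣp² − (Σp)² = 22992 − 21316 = 1676; nΣq² − (Σq)² = 36960 − 35344 = 1616
r = 1576 / √(1676 × 1616) = 1576 / 1645.7266 ≈ 0.9576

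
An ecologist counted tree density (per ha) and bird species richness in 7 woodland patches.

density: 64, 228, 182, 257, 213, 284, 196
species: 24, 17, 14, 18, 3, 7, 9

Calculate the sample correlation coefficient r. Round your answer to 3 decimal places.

n = 7, Σx = 1424, Σy = 92, Σx² = 319694, Σy² = 1524, Σxy = 16977
nΣxy − ΣxΣy = 118839 − 131008 = -12169
nΣx² − (Σx)² = 2237858 − 2027776 = 210082; nΣy² − (Σy)² = 10668 − 8464 = 2204
r = -12169 / √(210082 × 2204) = -12169 / 21517.9164 ≈ -0.566

-0.566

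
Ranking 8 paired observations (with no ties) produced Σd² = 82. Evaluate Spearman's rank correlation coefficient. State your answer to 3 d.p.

0.024

ρ = 1 − 6Σd² / [n(n²−1)] = 1 − 6×82 / (8×63)
  = 1 − 492/504 = 1 − 0.9762 ≈ 0.024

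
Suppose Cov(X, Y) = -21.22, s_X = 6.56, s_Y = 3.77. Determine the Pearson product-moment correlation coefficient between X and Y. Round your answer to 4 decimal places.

r = Cov(X,Y) / (s_X · s_Y) = -21.22 / (6.56 × 3.77)
  = -21.22 / 24.7312 ≈ -0.8580

-0.8580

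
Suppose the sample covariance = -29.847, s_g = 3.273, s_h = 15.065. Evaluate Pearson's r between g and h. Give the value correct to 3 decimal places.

r = Cov(g,h) / (s_g · s_h) = -29.847 / (3.273 × 15.065)
  = -29.847 / 49.3077 ≈ -0.605

-0.605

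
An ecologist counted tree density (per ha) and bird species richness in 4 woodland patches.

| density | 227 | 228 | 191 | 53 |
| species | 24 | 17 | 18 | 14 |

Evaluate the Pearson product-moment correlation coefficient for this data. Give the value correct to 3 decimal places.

n = 4, Σx = 699, Σy = 73, Σx² = 142803, Σy² = 1385, Σxy = 13504
nΣxy − ΣxΣy = 54016 − 51027 = 2989
nΣx² − (Σx)² = 571212 − 488601 = 82611; nΣy² − (Σy)² = 5540 − 5329 = 211
r = 2989 / √(82611 × 211) = 2989 / 4175.0354 ≈ 0.716

0.716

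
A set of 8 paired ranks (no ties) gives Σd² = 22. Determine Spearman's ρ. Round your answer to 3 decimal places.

ρ = 1 − 6Σd² / [n(n²−1)] = 1 − 6×22 / (8×63)
  = 1 − 132/504 = 1 − 0.2619 ≈ 0.738

0.738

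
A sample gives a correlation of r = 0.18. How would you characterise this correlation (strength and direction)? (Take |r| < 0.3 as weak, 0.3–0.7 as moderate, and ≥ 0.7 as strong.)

weak positive

r = 0.18 > 0 so the relationship is positive.
|r| = 0.18, which falls in the weak range.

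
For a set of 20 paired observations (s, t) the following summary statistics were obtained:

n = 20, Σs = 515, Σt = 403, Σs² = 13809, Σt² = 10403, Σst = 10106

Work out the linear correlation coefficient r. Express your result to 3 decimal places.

r = (nΣst − ΣsΣt) / √[(nΣs² − (Σs)²)(nΣt² − (Σt)²)]
Numerator: 20×10106 − 515×403 = -5425
Denominator: √[(276180 − 265225)(208060 − 162409)] = √[10955 × 45651] = 22363.0656
r = -5425 / 22363.0656 ≈ -0.243

-0.243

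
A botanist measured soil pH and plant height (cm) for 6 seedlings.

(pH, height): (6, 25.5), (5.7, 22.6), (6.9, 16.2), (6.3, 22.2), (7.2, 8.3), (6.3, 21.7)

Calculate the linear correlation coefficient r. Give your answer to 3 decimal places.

-0.901

n = 6, Σx = 38.4, Σy = 116.5, Σx² = 247.32, Σy² = 2456.07, Σxy = 729.93
nΣxy − ΣxΣy = 4379.58 − 4473.6 = -94.02
nΣx² − (Σx)² = 1483.92 − 1474.56 = 9.36; nΣy² − (Σy)² = 14736.42 − 13572.25 = 1164.17
r = -94.02 / √(9.36 × 1164.17) = -94.02 / 104.3869 ≈ -0.901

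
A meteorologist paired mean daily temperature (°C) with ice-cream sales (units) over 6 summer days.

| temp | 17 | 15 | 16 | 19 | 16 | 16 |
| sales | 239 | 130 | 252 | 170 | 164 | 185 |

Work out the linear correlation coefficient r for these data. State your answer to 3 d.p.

n = 6, Σx = 99, Σy = 1140, Σx² = 1643, Σy² = 227546, Σxy = 18859
nΣxy − ΣxΣy = 113154 − 112860 = 294
nΣx² − (Σx)² = 9858 − 9801 = 57; nΣy² − (Σy)² = 1365276 − 1299600 = 65676
r = 294 / √(57 × 65676) = 294 / 1934.8209 ≈ 0.152

0.152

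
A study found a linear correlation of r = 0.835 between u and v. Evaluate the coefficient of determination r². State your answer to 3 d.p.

0.697

r² = (0.835)² = 0.697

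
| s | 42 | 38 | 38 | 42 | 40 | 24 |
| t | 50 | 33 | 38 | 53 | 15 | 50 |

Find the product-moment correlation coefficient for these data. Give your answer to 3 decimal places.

n = 6, Σs = 224, Σt = 239, Σs² = 8592, Σt² = 10567, Σst = 8824
nΣst − ΣsΣt = 52944 − 53536 = -592
nΣs² − (Σs)² = 51552 − 50176 = 1376; nΣt² − (Σt)² = 63402 − 57121 = 6281
r = -592 / √(1376 × 6281) = -592 / 2939.8395 ≈ -0.201

-0.201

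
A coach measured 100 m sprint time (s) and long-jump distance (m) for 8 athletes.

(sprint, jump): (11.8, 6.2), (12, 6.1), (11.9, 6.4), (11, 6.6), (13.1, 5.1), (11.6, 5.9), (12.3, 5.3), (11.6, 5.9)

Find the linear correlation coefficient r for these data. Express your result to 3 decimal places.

n = 8, Σx = 95.3, Σy = 47.5, Σx² = 1137.87, Σy² = 283.89, Σxy = 564
nΣxy − ΣxΣy = 4512 − 4526.75 = -14.75
nΣx² − (Σx)² = 9102.96 − 9082.09 = 20.87; nΣy² − (Σy)² = 2271.12 − 2256.25 = 14.87
r = -14.75 / √(20.87 × 14.87) = -14.75 / 17.6164 ≈ -0.837

-0.837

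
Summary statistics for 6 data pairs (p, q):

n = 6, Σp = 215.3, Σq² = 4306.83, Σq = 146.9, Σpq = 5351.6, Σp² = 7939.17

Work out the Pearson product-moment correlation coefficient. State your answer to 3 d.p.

0.206

r = (nΣpq − ΣpΣq) / √[(nΣp² − (Σp)²)(nΣq² − (Σq)²)]
Numerator: 6×5351.6 − 215.3×146.9 = 482.03
Denominator: √[(47635.02 − 46354.09)(25840.98 − 21579.61)] = √[1280.93 × 4261.37] = 2336.3469
r = 482.03 / 2336.3469 ≈ 0.206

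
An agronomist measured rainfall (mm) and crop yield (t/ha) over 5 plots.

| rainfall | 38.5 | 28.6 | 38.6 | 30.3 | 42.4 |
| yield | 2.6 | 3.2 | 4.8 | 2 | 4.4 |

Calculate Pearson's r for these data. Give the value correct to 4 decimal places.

n = 5, Σx = 178.4, Σy = 17, Σx² = 6506.02, Σy² = 63.4, Σxy = 624.06
nΣxy − ΣxΣy = 3120.3 − 3032.8 = 87.5
nΣx² − (Σx)² = 32530.1 − 31826.56 = 703.54; nΣy² − (Σy)² = 317 − 289 = 28
r = 87.5 / √(703.54 × 28) = 87.5 / 140.3536 ≈ 0.6234

0.6234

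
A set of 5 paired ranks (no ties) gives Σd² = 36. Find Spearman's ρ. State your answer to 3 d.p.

ρ = 1 − 6Σd² / [n(n²−1)] = 1 − 6×36 / (5×24)
  = 1 − 216/120 = 1 − 1.8000 ≈ -0.800

-0.800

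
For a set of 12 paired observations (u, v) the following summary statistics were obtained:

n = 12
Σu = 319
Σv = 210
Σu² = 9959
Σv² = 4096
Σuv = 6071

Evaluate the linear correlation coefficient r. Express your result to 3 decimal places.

0.619

r = (nΣuv − ΣuΣv) / √[(nΣu² − (Σu)²)(nΣv² − (Σv)²)]
Numerator: 12×6071 − 319×210 = 5862
Denominator: √[(119508 − 101761)(49152 − 44100)] = √[17747 × 5052] = 9468.7826
r = 5862 / 9468.7826 ≈ 0.619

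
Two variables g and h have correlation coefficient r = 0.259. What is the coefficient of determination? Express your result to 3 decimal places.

r² = (0.259)² = 0.067

0.067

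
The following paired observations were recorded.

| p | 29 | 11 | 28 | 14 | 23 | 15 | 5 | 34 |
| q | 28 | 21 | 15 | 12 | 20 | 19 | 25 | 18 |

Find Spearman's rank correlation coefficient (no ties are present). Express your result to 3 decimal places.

Rank p: 7, 2, 6, 3, 5, 4, 1, 8
Rank q: 8, 6, 2, 1, 5, 4, 7, 3
d = rank(p) − rank(q): -1, -4, 4, 2, 0, 0, -6, 5; Σd² = 98
ρ = 1 − 6Σd² / [n(n²−1)] = 1 − 6×98 / (8×63) = 1 − 588/504 ≈ -0.167

-0.167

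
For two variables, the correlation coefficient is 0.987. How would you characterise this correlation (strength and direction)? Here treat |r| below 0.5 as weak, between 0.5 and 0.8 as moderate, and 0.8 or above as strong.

strong positive

r = 0.987 > 0 so the relationship is positive.
|r| = 0.987, which falls in the strong range.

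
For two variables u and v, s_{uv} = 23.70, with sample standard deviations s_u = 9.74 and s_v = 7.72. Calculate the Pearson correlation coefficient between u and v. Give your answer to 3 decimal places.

r = Cov(u,v) / (s_u · s_v) = 23.70 / (9.74 × 7.72)
  = 23.70 / 75.1928 ≈ 0.315

0.315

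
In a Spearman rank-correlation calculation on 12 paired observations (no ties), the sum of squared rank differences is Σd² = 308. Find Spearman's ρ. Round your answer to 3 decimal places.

ρ = 1 − 6Σd² / [n(n²−1)] = 1 − 6×308 / (12×143)
  = 1 − 1848/1716 = 1 − 1.0769 ≈ -0.077

-0.077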